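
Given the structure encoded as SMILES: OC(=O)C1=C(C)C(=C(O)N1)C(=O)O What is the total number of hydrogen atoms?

7

Walk through each heavy atom and fill implicit hydrogens from standard valence (C 4, N 3, O 2, S 2, halogen 1):
  atom 1: O, bond orders sum to 1 (valence 2) → 1 H
  atom 2: C, bond orders sum to 4 (valence 4) → 0 H
  atom 3: O, bond orders sum to 2 (valence 2) → 0 H
  atom 4: C, bond orders sum to 4 (valence 4) → 0 H
  atom 5: C, bond orders sum to 4 (valence 4) → 0 H
  atom 6: C, bond orders sum to 1 (valence 4) → 3 H
  atom 7: C, bond orders sum to 4 (valence 4) → 0 H
  atom 8: C, bond orders sum to 4 (valence 4) → 0 H
  atom 9: O, bond orders sum to 1 (valence 2) → 1 H
  atom 10: N, bond orders sum to 2 (valence 3) → 1 H
  atom 11: C, bond orders sum to 4 (valence 4) → 0 H
  atom 12: O, bond orders sum to 2 (valence 2) → 0 H
  atom 13: O, bond orders sum to 1 (valence 2) → 1 H
Total hydrogens: 7.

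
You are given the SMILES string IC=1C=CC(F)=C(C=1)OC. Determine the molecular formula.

Walk through each heavy atom and fill implicit hydrogens from standard valence (C 4, N 3, O 2, S 2, halogen 1):
  atom 1: I (halogen, monovalent) → 0 H
  atom 2: C, bond orders sum to 4 (valence 4) → 0 H
  atom 3: C, bond orders sum to 3 (valence 4) → 1 H
  atom 4: C, bond orders sum to 3 (valence 4) → 1 H
  atom 5: C, bond orders sum to 4 (valence 4) → 0 H
  atom 6: F (halogen, monovalent) → 0 H
  atom 7: C, bond orders sum to 4 (valence 4) → 0 H
  atom 8: C, bond orders sum to 3 (valence 4) → 1 H
  atom 9: O, bond orders sum to 2 (valence 2) → 0 H
  atom 10: C, bond orders sum to 1 (valence 4) → 3 H
Totals → C:7, H:6, F:1, I:1, O:1.
In Hill order: C7H6FIO.

C7H6FIO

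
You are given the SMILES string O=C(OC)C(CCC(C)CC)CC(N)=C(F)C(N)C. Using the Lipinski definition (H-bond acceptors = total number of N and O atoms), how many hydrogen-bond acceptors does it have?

4

N atoms: 2; O atoms: 2.
Lipinski HBA = 2 + 2 = 4.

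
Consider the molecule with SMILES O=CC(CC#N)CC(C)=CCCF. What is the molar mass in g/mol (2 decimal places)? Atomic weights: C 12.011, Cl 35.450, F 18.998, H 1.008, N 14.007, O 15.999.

183.23 g/mol

First, the molecular formula is C10H14FNO (counting implicit H from valence).
  C: 10 × 12.011 = 120.110
  F: 1 × 18.998 = 18.998
  H: 14 × 1.008 = 14.112
  N: 1 × 14.007 = 14.007
  O: 1 × 15.999 = 15.999
Sum: 10×12.011 + 1×18.998 + 14×1.008 + 1×14.007 + 1×15.999 = 183.226 → 183.23 g/mol.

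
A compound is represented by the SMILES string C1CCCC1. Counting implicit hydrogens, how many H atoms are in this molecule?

10

Walk through each heavy atom and fill implicit hydrogens from standard valence (C 4, N 3, O 2, S 2, halogen 1):
  atom 1: C, bond orders sum to 2 (valence 4) → 2 H
  atom 2: C, bond orders sum to 2 (valence 4) → 2 H
  atom 3: C, bond orders sum to 2 (valence 4) → 2 H
  atom 4: C, bond orders sum to 2 (valence 4) → 2 H
  atom 5: C, bond orders sum to 2 (valence 4) → 2 H
Total hydrogens: 10.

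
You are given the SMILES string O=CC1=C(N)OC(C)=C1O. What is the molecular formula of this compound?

C6H7NO3

Walk through each heavy atom and fill implicit hydrogens from standard valence (C 4, N 3, O 2, S 2, halogen 1):
  atom 1: O, bond orders sum to 2 (valence 2) → 0 H
  atom 2: C, bond orders sum to 3 (valence 4) → 1 H
  atom 3: C, bond orders sum to 4 (valence 4) → 0 H
  atom 4: C, bond orders sum to 4 (valence 4) → 0 H
  atom 5: N, bond orders sum to 1 (valence 3) → 2 H
  atom 6: O, bond orders sum to 2 (valence 2) → 0 H
  atom 7: C, bond orders sum to 4 (valence 4) → 0 H
  atom 8: C, bond orders sum to 1 (valence 4) → 3 H
  atom 9: C, bond orders sum to 4 (valence 4) → 0 H
  atom 10: O, bond orders sum to 1 (valence 2) → 1 H
Totals → C:6, H:7, N:1, O:3.
In Hill order: C6H7NO3.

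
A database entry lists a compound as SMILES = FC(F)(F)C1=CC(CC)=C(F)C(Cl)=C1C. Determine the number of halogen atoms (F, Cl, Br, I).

5

Halogen atoms appear at heavy-atom positions 1, 3, 4, 11, 13 (1×Cl, 4×F).
Halogen count: 5.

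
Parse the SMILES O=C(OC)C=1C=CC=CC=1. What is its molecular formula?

C8H8O2

Walk through each heavy atom and fill implicit hydrogens from standard valence (C 4, N 3, O 2, S 2, halogen 1):
  atom 1: O, bond orders sum to 2 (valence 2) → 0 H
  atom 2: C, bond orders sum to 4 (valence 4) → 0 H
  atom 3: O, bond orders sum to 2 (valence 2) → 0 H
  atom 4: C, bond orders sum to 1 (valence 4) → 3 H
  atom 5: C, bond orders sum to 4 (valence 4) → 0 H
  atom 6: C, bond orders sum to 3 (valence 4) → 1 H
  atom 7: C, bond orders sum to 3 (valence 4) → 1 H
  atom 8: C, bond orders sum to 3 (valence 4) → 1 H
  atom 9: C, bond orders sum to 3 (valence 4) → 1 H
  atom 10: C, bond orders sum to 3 (valence 4) → 1 H
Totals → C:8, H:8, O:2.
In Hill order: C8H8O2.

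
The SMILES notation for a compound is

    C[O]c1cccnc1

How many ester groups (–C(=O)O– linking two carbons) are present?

Scan the SMILES for the ester motif — none present.
Groups that are present: 1 ether.

0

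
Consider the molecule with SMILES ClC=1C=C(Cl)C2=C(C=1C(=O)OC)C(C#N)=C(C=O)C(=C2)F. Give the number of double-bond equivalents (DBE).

11

Degree of unsaturation = (number of rings) + (number of π bonds).
Ring closures in the SMILES: 2.
π bonds: 7 double bonds (each 1 DoU), 1 triple bond (each 2 DoU) → 9 DoU from unsaturation.
Total DoU = 2 + 9 = 11.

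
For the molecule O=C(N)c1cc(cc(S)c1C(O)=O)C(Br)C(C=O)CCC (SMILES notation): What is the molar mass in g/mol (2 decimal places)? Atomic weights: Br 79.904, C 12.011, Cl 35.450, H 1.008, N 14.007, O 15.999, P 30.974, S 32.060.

374.25 g/mol

First, the molecular formula is C14H16BrNO4S (counting implicit H from valence).
  Br: 1 × 79.904 = 79.904
  C: 14 × 12.011 = 168.154
  H: 16 × 1.008 = 16.128
  N: 1 × 14.007 = 14.007
  O: 4 × 15.999 = 63.996
  S: 1 × 32.060 = 32.060
Sum: 1×79.904 + 14×12.011 + 16×1.008 + 1×14.007 + 4×15.999 + 1×32.060 = 374.249 → 374.25 g/mol.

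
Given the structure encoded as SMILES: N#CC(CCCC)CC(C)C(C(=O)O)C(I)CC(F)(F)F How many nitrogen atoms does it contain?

Scan the SMILES for N atoms (remember two-letter symbols like Cl and Br are single atoms).
Nitrogen count: 1.

1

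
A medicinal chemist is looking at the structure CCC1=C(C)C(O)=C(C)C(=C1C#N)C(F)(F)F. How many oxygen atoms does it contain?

1

Scan the SMILES for O atoms (remember two-letter symbols like Cl and Br are single atoms).
Oxygen count: 1.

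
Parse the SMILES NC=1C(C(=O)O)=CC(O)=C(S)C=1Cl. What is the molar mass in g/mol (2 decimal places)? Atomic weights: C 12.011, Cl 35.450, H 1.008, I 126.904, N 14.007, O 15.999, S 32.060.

219.64 g/mol

First, the molecular formula is C7H6ClNO3S (counting implicit H from valence).
  C: 7 × 12.011 = 84.077
  Cl: 1 × 35.450 = 35.450
  H: 6 × 1.008 = 6.048
  N: 1 × 14.007 = 14.007
  O: 3 × 15.999 = 47.997
  S: 1 × 32.060 = 32.060
Sum: 7×12.011 + 1×35.450 + 6×1.008 + 1×14.007 + 3×15.999 + 1×32.060 = 219.639 → 219.64 g/mol.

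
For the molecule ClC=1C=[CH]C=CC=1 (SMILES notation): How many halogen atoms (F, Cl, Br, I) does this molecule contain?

1

Halogen atoms appear at heavy-atom position 1 (1×Cl).
Halogen count: 1.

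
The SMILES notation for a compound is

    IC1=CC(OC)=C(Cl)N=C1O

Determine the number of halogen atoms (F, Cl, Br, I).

2

Halogen atoms appear at heavy-atom positions 1, 8 (1×Cl, 1×I).
Other groups present: 1 ether, 1 hydroxyl.
Halogen count: 2.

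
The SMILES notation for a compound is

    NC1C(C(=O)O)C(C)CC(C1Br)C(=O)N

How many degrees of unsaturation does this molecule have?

Degree of unsaturation = (number of rings) + (number of π bonds).
Ring closures in the SMILES: 1.
π bonds: 2 double bonds (each 1 DoU) → 2 DoU from unsaturation.
Total DoU = 1 + 2 = 3.

3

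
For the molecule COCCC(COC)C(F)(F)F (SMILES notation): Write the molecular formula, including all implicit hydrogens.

Walk through each heavy atom and fill implicit hydrogens from standard valence (C 4, N 3, O 2, S 2, halogen 1):
  atom 1: C, bond orders sum to 1 (valence 4) → 3 H
  atom 2: O, bond orders sum to 2 (valence 2) → 0 H
  atom 3: C, bond orders sum to 2 (valence 4) → 2 H
  atom 4: C, bond orders sum to 2 (valence 4) → 2 H
  atom 5: C, bond orders sum to 3 (valence 4) → 1 H
  atom 6: C, bond orders sum to 2 (valence 4) → 2 H
  atom 7: O, bond orders sum to 2 (valence 2) → 0 H
  atom 8: C, bond orders sum to 1 (valence 4) → 3 H
  atom 9: C, bond orders sum to 4 (valence 4) → 0 H
  atom 10: F (halogen, monovalent) → 0 H
  atom 11: F (halogen, monovalent) → 0 H
  atom 12: F (halogen, monovalent) → 0 H
Totals → C:7, H:13, F:3, O:2.

C7H13F3O2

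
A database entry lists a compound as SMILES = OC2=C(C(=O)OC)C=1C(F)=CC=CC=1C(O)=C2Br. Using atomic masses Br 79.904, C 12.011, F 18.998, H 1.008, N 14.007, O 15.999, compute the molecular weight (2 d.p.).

315.09 g/mol

First, the molecular formula is C12H8BrFO4 (counting implicit H from valence).
  Br: 1 × 79.904 = 79.904
  C: 12 × 12.011 = 144.132
  F: 1 × 18.998 = 18.998
  H: 8 × 1.008 = 8.064
  O: 4 × 15.999 = 63.996
Sum: 1×79.904 + 12×12.011 + 1×18.998 + 8×1.008 + 4×15.999 = 315.094 → 315.09 g/mol.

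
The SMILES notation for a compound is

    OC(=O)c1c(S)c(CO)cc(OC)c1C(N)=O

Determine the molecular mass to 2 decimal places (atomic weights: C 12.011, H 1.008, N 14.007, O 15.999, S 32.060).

First, the molecular formula is C10H11NO5S (counting implicit H from valence).
  C: 10 × 12.011 = 120.110
  H: 11 × 1.008 = 11.088
  N: 1 × 14.007 = 14.007
  O: 5 × 15.999 = 79.995
  S: 1 × 32.060 = 32.060
Sum: 10×12.011 + 11×1.008 + 1×14.007 + 5×15.999 + 1×32.060 = 257.260 → 257.26 g/mol.

257.26 g/mol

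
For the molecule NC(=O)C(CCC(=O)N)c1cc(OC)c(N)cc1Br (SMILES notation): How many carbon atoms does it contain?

Count every carbon token in the SMILES (each C, including those in ring-closure positions and inside branches).
Carbon count: 12.

12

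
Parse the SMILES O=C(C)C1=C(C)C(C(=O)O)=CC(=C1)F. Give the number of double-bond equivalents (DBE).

6

Degree of unsaturation = (number of rings) + (number of π bonds).
Ring closures in the SMILES: 1.
π bonds: 5 double bonds (each 1 DoU) → 5 DoU from unsaturation.
Total DoU = 1 + 5 = 6.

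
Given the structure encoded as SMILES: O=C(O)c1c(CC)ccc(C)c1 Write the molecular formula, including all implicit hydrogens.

C10H12O2

Walk through each heavy atom and fill implicit hydrogens from standard valence (C 4, N 3, O 2, S 2, halogen 1); for lowercase aromatic atoms, an aromatic c carries 1 H when it has two neighbours and 0 H with three, and aromatic n carries 0 H:
  atom 1: O, bond orders sum to 2 (valence 2) → 0 H
  atom 2: C, bond orders sum to 4 (valence 4) → 0 H
  atom 3: O, bond orders sum to 1 (valence 2) → 1 H
  atom 4: aromatic c, 3 neighbours → 0 H
  atom 5: aromatic c, 3 neighbours → 0 H
  atom 6: C, bond orders sum to 2 (valence 4) → 2 H
  atom 7: C, bond orders sum to 1 (valence 4) → 3 H
  atom 8: aromatic c, 2 neighbours → 1 H
  atom 9: aromatic c, 2 neighbours → 1 H
  atom 10: aromatic c, 3 neighbours → 0 H
  atom 11: C, bond orders sum to 1 (valence 4) → 3 H
  atom 12: aromatic c, 2 neighbours → 1 H
Totals → C:10, H:12, O:2.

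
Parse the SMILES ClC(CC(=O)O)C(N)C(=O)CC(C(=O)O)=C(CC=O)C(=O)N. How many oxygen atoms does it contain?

Scan the SMILES for O atoms (remember two-letter symbols like Cl and Br are single atoms).
Oxygen count: 7.

7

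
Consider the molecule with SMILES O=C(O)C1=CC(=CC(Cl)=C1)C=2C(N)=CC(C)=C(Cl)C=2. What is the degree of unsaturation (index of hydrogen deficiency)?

9

Degree of unsaturation = (number of rings) + (number of π bonds).
Ring closures in the SMILES: 2.
π bonds: 7 double bonds (each 1 DoU) → 7 DoU from unsaturation.
Total DoU = 2 + 7 = 9.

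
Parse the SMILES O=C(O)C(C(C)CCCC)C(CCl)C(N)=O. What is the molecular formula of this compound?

Walk through each heavy atom and fill implicit hydrogens from standard valence (C 4, N 3, O 2, S 2, halogen 1):
  atom 1: O, bond orders sum to 2 (valence 2) → 0 H
  atom 2: C, bond orders sum to 4 (valence 4) → 0 H
  atom 3: O, bond orders sum to 1 (valence 2) → 1 H
  atom 4: C, bond orders sum to 3 (valence 4) → 1 H
  atom 5: C, bond orders sum to 3 (valence 4) → 1 H
  atom 6: C, bond orders sum to 1 (valence 4) → 3 H
  atom 7: C, bond orders sum to 2 (valence 4) → 2 H
  atom 8: C, bond orders sum to 2 (valence 4) → 2 H
  atom 9: C, bond orders sum to 2 (valence 4) → 2 H
  atom 10: C, bond orders sum to 1 (valence 4) → 3 H
  atom 11: C, bond orders sum to 3 (valence 4) → 1 H
  atom 12: C, bond orders sum to 2 (valence 4) → 2 H
  atom 13: Cl (halogen, monovalent) → 0 H
  atom 14: C, bond orders sum to 4 (valence 4) → 0 H
  atom 15: N, bond orders sum to 1 (valence 3) → 2 H
  atom 16: O, bond orders sum to 2 (valence 2) → 0 H
Totals → C:11, H:20, Cl:1, N:1, O:3.
In Hill order: C11H20ClNO3.

C11H20ClNO3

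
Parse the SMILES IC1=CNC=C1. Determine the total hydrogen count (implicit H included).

4

Walk through each heavy atom and fill implicit hydrogens from standard valence (C 4, N 3, O 2, S 2, halogen 1):
  atom 1: I (halogen, monovalent) → 0 H
  atom 2: C, bond orders sum to 4 (valence 4) → 0 H
  atom 3: C, bond orders sum to 3 (valence 4) → 1 H
  atom 4: N, bond orders sum to 2 (valence 3) → 1 H
  atom 5: C, bond orders sum to 3 (valence 4) → 1 H
  atom 6: C, bond orders sum to 3 (valence 4) → 1 H
Total hydrogens: 4.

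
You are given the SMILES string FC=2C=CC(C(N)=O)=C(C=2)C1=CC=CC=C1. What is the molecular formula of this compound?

Walk through each heavy atom and fill implicit hydrogens from standard valence (C 4, N 3, O 2, S 2, halogen 1):
  atom 1: F (halogen, monovalent) → 0 H
  atom 2: C, bond orders sum to 4 (valence 4) → 0 H
  atom 3: C, bond orders sum to 3 (valence 4) → 1 H
  atom 4: C, bond orders sum to 3 (valence 4) → 1 H
  atom 5: C, bond orders sum to 4 (valence 4) → 0 H
  atom 6: C, bond orders sum to 4 (valence 4) → 0 H
  atom 7: N, bond orders sum to 1 (valence 3) → 2 H
  atom 8: O, bond orders sum to 2 (valence 2) → 0 H
  atom 9: C, bond orders sum to 4 (valence 4) → 0 H
  atom 10: C, bond orders sum to 3 (valence 4) → 1 H
  atom 11: C, bond orders sum to 4 (valence 4) → 0 H
  atom 12: C, bond orders sum to 3 (valence 4) → 1 H
  atom 13: C, bond orders sum to 3 (valence 4) → 1 H
  atom 14: C, bond orders sum to 3 (valence 4) → 1 H
  atom 15: C, bond orders sum to 3 (valence 4) → 1 H
  atom 16: C, bond orders sum to 3 (valence 4) → 1 H
Totals → C:13, H:10, F:1, N:1, O:1.

C13H10FNO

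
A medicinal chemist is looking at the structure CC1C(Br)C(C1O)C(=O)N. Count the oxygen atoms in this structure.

Scan the SMILES for O atoms (remember two-letter symbols like Cl and Br are single atoms).
Oxygen count: 2.

2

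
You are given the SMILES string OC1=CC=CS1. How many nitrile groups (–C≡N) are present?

0

Scan the SMILES for the nitrile motif — none present.
Groups that are present: 1 hydroxyl.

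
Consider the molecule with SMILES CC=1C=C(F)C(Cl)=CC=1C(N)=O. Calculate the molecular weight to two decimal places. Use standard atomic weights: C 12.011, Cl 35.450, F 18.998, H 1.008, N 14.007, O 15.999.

First, the molecular formula is C8H7ClFNO (counting implicit H from valence).
  C: 8 × 12.011 = 96.088
  Cl: 1 × 35.450 = 35.450
  F: 1 × 18.998 = 18.998
  H: 7 × 1.008 = 7.056
  N: 1 × 14.007 = 14.007
  O: 1 × 15.999 = 15.999
Sum: 8×12.011 + 1×35.450 + 1×18.998 + 7×1.008 + 1×14.007 + 1×15.999 = 187.598 → 187.60 g/mol.

187.60 g/mol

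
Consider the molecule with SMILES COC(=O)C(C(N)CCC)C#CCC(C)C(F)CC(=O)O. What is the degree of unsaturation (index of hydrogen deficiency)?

Degree of unsaturation = (number of rings) + (number of π bonds).
Ring closures in the SMILES: 0.
π bonds: 2 double bonds (each 1 DoU), 1 triple bond (each 2 DoU) → 4 DoU from unsaturation.
Total DoU = 0 + 4 = 4.

4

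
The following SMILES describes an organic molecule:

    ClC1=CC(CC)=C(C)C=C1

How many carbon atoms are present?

9

Count every carbon token in the SMILES (each C, including those in ring-closure positions and inside branches).
Carbon count: 9.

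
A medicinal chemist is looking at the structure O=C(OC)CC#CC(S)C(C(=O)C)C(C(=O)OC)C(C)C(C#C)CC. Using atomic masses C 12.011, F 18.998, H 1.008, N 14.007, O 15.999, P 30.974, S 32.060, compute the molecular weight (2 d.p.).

First, the molecular formula is C19H26O5S (counting implicit H from valence).
  C: 19 × 12.011 = 228.209
  H: 26 × 1.008 = 26.208
  O: 5 × 15.999 = 79.995
  S: 1 × 32.060 = 32.060
Sum: 19×12.011 + 26×1.008 + 5×15.999 + 1×32.060 = 366.472 → 366.47 g/mol.

366.47 g/mol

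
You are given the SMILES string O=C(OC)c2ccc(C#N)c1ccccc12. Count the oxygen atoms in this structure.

Scan the SMILES for O atoms (remember two-letter symbols like Cl and Br are single atoms).
Oxygen count: 2.

2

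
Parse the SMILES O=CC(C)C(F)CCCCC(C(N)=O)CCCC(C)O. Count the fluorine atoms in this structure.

1

Scan the SMILES for F atoms (remember two-letter symbols like Cl and Br are single atoms).
Fluorine count: 1.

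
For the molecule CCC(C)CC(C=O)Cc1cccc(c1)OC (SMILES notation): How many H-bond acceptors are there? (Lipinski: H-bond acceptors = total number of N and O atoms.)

N atoms: 0; O atoms: 2.
Lipinski HBA = 0 + 2 = 2.

2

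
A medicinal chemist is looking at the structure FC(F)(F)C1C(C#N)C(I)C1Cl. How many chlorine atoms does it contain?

Scan the SMILES for Cl atoms (remember two-letter symbols like Cl and Br are single atoms).
Chlorine count: 1.

1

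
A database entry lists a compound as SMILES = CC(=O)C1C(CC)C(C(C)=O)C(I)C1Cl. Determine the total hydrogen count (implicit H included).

16

Walk through each heavy atom and fill implicit hydrogens from standard valence (C 4, N 3, O 2, S 2, halogen 1):
  atom 1: C, bond orders sum to 1 (valence 4) → 3 H
  atom 2: C, bond orders sum to 4 (valence 4) → 0 H
  atom 3: O, bond orders sum to 2 (valence 2) → 0 H
  atom 4: C, bond orders sum to 3 (valence 4) → 1 H
  atom 5: C, bond orders sum to 3 (valence 4) → 1 H
  atom 6: C, bond orders sum to 2 (valence 4) → 2 H
  atom 7: C, bond orders sum to 1 (valence 4) → 3 H
  atom 8: C, bond orders sum to 3 (valence 4) → 1 H
  atom 9: C, bond orders sum to 4 (valence 4) → 0 H
  atom 10: C, bond orders sum to 1 (valence 4) → 3 H
  atom 11: O, bond orders sum to 2 (valence 2) → 0 H
  atom 12: C, bond orders sum to 3 (valence 4) → 1 H
  atom 13: I (halogen, monovalent) → 0 H
  atom 14: C, bond orders sum to 3 (valence 4) → 1 H
  atom 15: Cl (halogen, monovalent) → 0 H
Total hydrogens: 16.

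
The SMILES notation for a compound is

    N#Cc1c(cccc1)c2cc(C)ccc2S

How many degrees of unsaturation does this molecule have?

10

Molecular formula: C14H11NS.
DoU = (2C + 2 + N − H − X) / 2, where X is the halogen count and O/S are ignored.
    = (2·14 + 2 + 1 − 11 − 0) / 2 = 20 / 2 = 10.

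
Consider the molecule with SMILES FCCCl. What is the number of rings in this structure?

0

In SMILES, each pair of matching ring-closure digits denotes one ring-closing bond; the number of such bonds equals the number of independent rings.
Ring-closure bonds here: 0.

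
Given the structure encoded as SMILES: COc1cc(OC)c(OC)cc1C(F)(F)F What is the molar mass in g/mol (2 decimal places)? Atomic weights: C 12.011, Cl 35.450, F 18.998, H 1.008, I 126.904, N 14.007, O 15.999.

First, the molecular formula is C10H11F3O3 (counting implicit H from valence).
  C: 10 × 12.011 = 120.110
  F: 3 × 18.998 = 56.994
  H: 11 × 1.008 = 11.088
  O: 3 × 15.999 = 47.997
Sum: 10×12.011 + 3×18.998 + 11×1.008 + 3×15.999 = 236.189 → 236.19 g/mol.

236.19 g/mol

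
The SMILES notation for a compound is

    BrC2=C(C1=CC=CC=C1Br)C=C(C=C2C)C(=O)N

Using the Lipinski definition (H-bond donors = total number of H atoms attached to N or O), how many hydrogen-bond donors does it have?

2

Donors: find every N or O and count the H atoms it carries.
  atom 17 (O): bond orders sum to 2 → 0 H
  atom 18 (N): bond orders sum to 1 → 2 H
Lipinski HBD = 2.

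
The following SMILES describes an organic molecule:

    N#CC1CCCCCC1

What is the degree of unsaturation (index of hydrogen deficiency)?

3

Molecular formula: C8H13N.
DoU = (2C + 2 + N − H − X) / 2, where X is the halogen count and O/S are ignored.
    = (2·8 + 2 + 1 − 13 − 0) / 2 = 6 / 2 = 3.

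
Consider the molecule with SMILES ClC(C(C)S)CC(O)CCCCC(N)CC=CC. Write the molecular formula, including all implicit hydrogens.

C14H28ClNOS

Walk through each heavy atom and fill implicit hydrogens from standard valence (C 4, N 3, O 2, S 2, halogen 1):
  atom 1: Cl (halogen, monovalent) → 0 H
  atom 2: C, bond orders sum to 3 (valence 4) → 1 H
  atom 3: C, bond orders sum to 3 (valence 4) → 1 H
  atom 4: C, bond orders sum to 1 (valence 4) → 3 H
  atom 5: S, bond orders sum to 1 (valence 2) → 1 H
  atom 6: C, bond orders sum to 2 (valence 4) → 2 H
  atom 7: C, bond orders sum to 3 (valence 4) → 1 H
  atom 8: O, bond orders sum to 1 (valence 2) → 1 H
  atom 9: C, bond orders sum to 2 (valence 4) → 2 H
  atom 10: C, bond orders sum to 2 (valence 4) → 2 H
  atom 11: C, bond orders sum to 2 (valence 4) → 2 H
  atom 12: C, bond orders sum to 2 (valence 4) → 2 H
  atom 13: C, bond orders sum to 3 (valence 4) → 1 H
  atom 14: N, bond orders sum to 1 (valence 3) → 2 H
  atom 15: C, bond orders sum to 2 (valence 4) → 2 H
  atom 16: C, bond orders sum to 3 (valence 4) → 1 H
  atom 17: C, bond orders sum to 3 (valence 4) → 1 H
  atom 18: C, bond orders sum to 1 (valence 4) → 3 H
Totals → C:14, H:28, Cl:1, N:1, O:1, S:1.
In Hill order: C14H28ClNOS.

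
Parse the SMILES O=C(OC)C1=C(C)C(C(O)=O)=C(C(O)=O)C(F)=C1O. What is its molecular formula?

Walk through each heavy atom and fill implicit hydrogens from standard valence (C 4, N 3, O 2, S 2, halogen 1):
  atom 1: O, bond orders sum to 2 (valence 2) → 0 H
  atom 2: C, bond orders sum to 4 (valence 4) → 0 H
  atom 3: O, bond orders sum to 2 (valence 2) → 0 H
  atom 4: C, bond orders sum to 1 (valence 4) → 3 H
  atom 5: C, bond orders sum to 4 (valence 4) → 0 H
  atom 6: C, bond orders sum to 4 (valence 4) → 0 H
  atom 7: C, bond orders sum to 1 (valence 4) → 3 H
  atom 8: C, bond orders sum to 4 (valence 4) → 0 H
  atom 9: C, bond orders sum to 4 (valence 4) → 0 H
  atom 10: O, bond orders sum to 1 (valence 2) → 1 H
  atom 11: O, bond orders sum to 2 (valence 2) → 0 H
  atom 12: C, bond orders sum to 4 (valence 4) → 0 H
  atom 13: C, bond orders sum to 4 (valence 4) → 0 H
  atom 14: O, bond orders sum to 1 (valence 2) → 1 H
  atom 15: O, bond orders sum to 2 (valence 2) → 0 H
  atom 16: C, bond orders sum to 4 (valence 4) → 0 H
  atom 17: F (halogen, monovalent) → 0 H
  atom 18: C, bond orders sum to 4 (valence 4) → 0 H
  atom 19: O, bond orders sum to 1 (valence 2) → 1 H
Totals → C:11, H:9, F:1, O:7.

C11H9FO7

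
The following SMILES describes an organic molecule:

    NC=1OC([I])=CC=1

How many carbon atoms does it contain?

4

Count every carbon token in the SMILES (each C, including those in ring-closure positions and inside branches).
Carbon count: 4.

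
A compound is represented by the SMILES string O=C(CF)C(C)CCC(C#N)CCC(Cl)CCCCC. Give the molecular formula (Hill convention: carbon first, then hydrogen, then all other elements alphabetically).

C16H27ClFNO

Walk through each heavy atom and fill implicit hydrogens from standard valence (C 4, N 3, O 2, S 2, halogen 1):
  atom 1: O, bond orders sum to 2 (valence 2) → 0 H
  atom 2: C, bond orders sum to 4 (valence 4) → 0 H
  atom 3: C, bond orders sum to 2 (valence 4) → 2 H
  atom 4: F (halogen, monovalent) → 0 H
  atom 5: C, bond orders sum to 3 (valence 4) → 1 H
  atom 6: C, bond orders sum to 1 (valence 4) → 3 H
  atom 7: C, bond orders sum to 2 (valence 4) → 2 H
  atom 8: C, bond orders sum to 2 (valence 4) → 2 H
  atom 9: C, bond orders sum to 3 (valence 4) → 1 H
  atom 10: C, bond orders sum to 4 (valence 4) → 0 H
  atom 11: N, bond orders sum to 3 (valence 3) → 0 H
  atom 12: C, bond orders sum to 2 (valence 4) → 2 H
  atom 13: C, bond orders sum to 2 (valence 4) → 2 H
  atom 14: C, bond orders sum to 3 (valence 4) → 1 H
  atom 15: Cl (halogen, monovalent) → 0 H
  atom 16: C, bond orders sum to 2 (valence 4) → 2 H
  atom 17: C, bond orders sum to 2 (valence 4) → 2 H
  atom 18: C, bond orders sum to 2 (valence 4) → 2 H
  atom 19: C, bond orders sum to 2 (valence 4) → 2 H
  atom 20: C, bond orders sum to 1 (valence 4) → 3 H
Totals → C:16, H:27, Cl:1, F:1, N:1, O:1.
In Hill order: C16H27ClFNO.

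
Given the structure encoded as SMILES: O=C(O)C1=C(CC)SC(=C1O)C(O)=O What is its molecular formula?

C8H8O5S

Walk through each heavy atom and fill implicit hydrogens from standard valence (C 4, N 3, O 2, S 2, halogen 1):
  atom 1: O, bond orders sum to 2 (valence 2) → 0 H
  atom 2: C, bond orders sum to 4 (valence 4) → 0 H
  atom 3: O, bond orders sum to 1 (valence 2) → 1 H
  atom 4: C, bond orders sum to 4 (valence 4) → 0 H
  atom 5: C, bond orders sum to 4 (valence 4) → 0 H
  atom 6: C, bond orders sum to 2 (valence 4) → 2 H
  atom 7: C, bond orders sum to 1 (valence 4) → 3 H
  atom 8: S, bond orders sum to 2 (valence 2) → 0 H
  atom 9: C, bond orders sum to 4 (valence 4) → 0 H
  atom 10: C, bond orders sum to 4 (valence 4) → 0 H
  atom 11: O, bond orders sum to 1 (valence 2) → 1 H
  atom 12: C, bond orders sum to 4 (valence 4) → 0 H
  atom 13: O, bond orders sum to 1 (valence 2) → 1 H
  atom 14: O, bond orders sum to 2 (valence 2) → 0 H
Totals → C:8, H:8, O:5, S:1.
In Hill order: C8H8O5S.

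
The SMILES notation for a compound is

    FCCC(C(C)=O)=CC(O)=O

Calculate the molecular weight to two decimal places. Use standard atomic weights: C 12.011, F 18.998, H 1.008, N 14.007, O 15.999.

160.14 g/mol

First, the molecular formula is C7H9FO3 (counting implicit H from valence).
  C: 7 × 12.011 = 84.077
  F: 1 × 18.998 = 18.998
  H: 9 × 1.008 = 9.072
  O: 3 × 15.999 = 47.997
Sum: 7×12.011 + 1×18.998 + 9×1.008 + 3×15.999 = 160.144 → 160.14 g/mol.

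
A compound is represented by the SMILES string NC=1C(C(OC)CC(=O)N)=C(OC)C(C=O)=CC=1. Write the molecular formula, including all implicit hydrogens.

Walk through each heavy atom and fill implicit hydrogens from standard valence (C 4, N 3, O 2, S 2, halogen 1):
  atom 1: N, bond orders sum to 1 (valence 3) → 2 H
  atom 2: C, bond orders sum to 4 (valence 4) → 0 H
  atom 3: C, bond orders sum to 4 (valence 4) → 0 H
  atom 4: C, bond orders sum to 3 (valence 4) → 1 H
  atom 5: O, bond orders sum to 2 (valence 2) → 0 H
  atom 6: C, bond orders sum to 1 (valence 4) → 3 H
  atom 7: C, bond orders sum to 2 (valence 4) → 2 H
  atom 8: C, bond orders sum to 4 (valence 4) → 0 H
  atom 9: O, bond orders sum to 2 (valence 2) → 0 H
  atom 10: N, bond orders sum to 1 (valence 3) → 2 H
  atom 11: C, bond orders sum to 4 (valence 4) → 0 H
  atom 12: O, bond orders sum to 2 (valence 2) → 0 H
  atom 13: C, bond orders sum to 1 (valence 4) → 3 H
  atom 14: C, bond orders sum to 4 (valence 4) → 0 H
  atom 15: C, bond orders sum to 3 (valence 4) → 1 H
  atom 16: O, bond orders sum to 2 (valence 2) → 0 H
  atom 17: C, bond orders sum to 3 (valence 4) → 1 H
  atom 18: C, bond orders sum to 3 (valence 4) → 1 H
Totals → C:12, H:16, N:2, O:4.

C12H16N2O4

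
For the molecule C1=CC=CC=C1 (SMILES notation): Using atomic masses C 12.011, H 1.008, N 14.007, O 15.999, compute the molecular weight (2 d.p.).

First, the molecular formula is C6H6 (counting implicit H from valence).
  C: 6 × 12.011 = 72.066
  H: 6 × 1.008 = 6.048
Sum: 6×12.011 + 6×1.008 = 78.114 → 78.11 g/mol.

78.11 g/mol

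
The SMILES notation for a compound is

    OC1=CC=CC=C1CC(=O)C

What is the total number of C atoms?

Count every carbon token in the SMILES (each C, including those in ring-closure positions and inside branches).
Carbon count: 9.

9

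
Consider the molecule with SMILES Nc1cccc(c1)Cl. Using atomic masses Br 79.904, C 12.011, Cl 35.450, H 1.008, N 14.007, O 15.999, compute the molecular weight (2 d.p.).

First, the molecular formula is C6H6ClN (counting implicit H from valence).
  C: 6 × 12.011 = 72.066
  Cl: 1 × 35.450 = 35.450
  H: 6 × 1.008 = 6.048
  N: 1 × 14.007 = 14.007
Sum: 6×12.011 + 1×35.450 + 6×1.008 + 1×14.007 = 127.571 → 127.57 g/mol.

127.57 g/mol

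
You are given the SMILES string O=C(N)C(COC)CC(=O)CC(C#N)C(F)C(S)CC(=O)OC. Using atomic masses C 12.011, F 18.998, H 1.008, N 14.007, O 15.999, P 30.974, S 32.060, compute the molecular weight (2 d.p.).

First, the molecular formula is C14H21FN2O5S (counting implicit H from valence).
  C: 14 × 12.011 = 168.154
  F: 1 × 18.998 = 18.998
  H: 21 × 1.008 = 21.168
  N: 2 × 14.007 = 28.014
  O: 5 × 15.999 = 79.995
  S: 1 × 32.060 = 32.060
Sum: 14×12.011 + 1×18.998 + 21×1.008 + 2×14.007 + 5×15.999 + 1×32.060 = 348.389 → 348.39 g/mol.

348.39 g/mol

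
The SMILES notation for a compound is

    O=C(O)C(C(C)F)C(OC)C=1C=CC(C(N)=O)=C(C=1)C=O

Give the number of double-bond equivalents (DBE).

7

Degree of unsaturation = (number of rings) + (number of π bonds).
Ring closures in the SMILES: 1.
π bonds: 6 double bonds (each 1 DoU) → 6 DoU from unsaturation.
Total DoU = 1 + 6 = 7.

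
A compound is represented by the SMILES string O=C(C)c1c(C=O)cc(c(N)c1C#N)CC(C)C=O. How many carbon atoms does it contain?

14

Count every carbon token in the SMILES (each C, including those in ring-closure positions and inside branches).
Carbon count: 14.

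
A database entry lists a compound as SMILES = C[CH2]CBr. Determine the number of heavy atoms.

4

Every atom symbol written in the SMILES (organic subset) is one heavy atom; implicit H are not written.
Heavy atoms by element → Br:1, C:3.
Total: 4.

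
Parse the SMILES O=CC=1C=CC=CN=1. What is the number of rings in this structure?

In SMILES, each pair of matching ring-closure digits denotes one ring-closing bond; the number of such bonds equals the number of independent rings.
Ring-closure bonds here: 1.

1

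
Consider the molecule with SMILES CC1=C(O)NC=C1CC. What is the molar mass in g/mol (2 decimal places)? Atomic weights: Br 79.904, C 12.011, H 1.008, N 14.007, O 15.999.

125.17 g/mol

First, the molecular formula is C7H11NO (counting implicit H from valence).
  C: 7 × 12.011 = 84.077
  H: 11 × 1.008 = 11.088
  N: 1 × 14.007 = 14.007
  O: 1 × 15.999 = 15.999
Sum: 7×12.011 + 11×1.008 + 1×14.007 + 1×15.999 = 125.171 → 125.17 g/mol.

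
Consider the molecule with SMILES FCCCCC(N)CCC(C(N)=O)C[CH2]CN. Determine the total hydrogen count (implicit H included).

26

Walk through each heavy atom and fill implicit hydrogens from standard valence (C 4, N 3, O 2, S 2, halogen 1):
  atom 1: F (halogen, monovalent) → 0 H
  atom 2: C, bond orders sum to 2 (valence 4) → 2 H
  atom 3: C, bond orders sum to 2 (valence 4) → 2 H
  atom 4: C, bond orders sum to 2 (valence 4) → 2 H
  atom 5: C, bond orders sum to 2 (valence 4) → 2 H
  atom 6: C, bond orders sum to 3 (valence 4) → 1 H
  atom 7: N, bond orders sum to 1 (valence 3) → 2 H
  atom 8: C, bond orders sum to 2 (valence 4) → 2 H
  atom 9: C, bond orders sum to 2 (valence 4) → 2 H
  atom 10: C, bond orders sum to 3 (valence 4) → 1 H
  atom 11: C, bond orders sum to 4 (valence 4) → 0 H
  atom 12: N, bond orders sum to 1 (valence 3) → 2 H
  atom 13: O, bond orders sum to 2 (valence 2) → 0 H
  atom 14: C, bond orders sum to 2 (valence 4) → 2 H
  atom 15: C with explicit H count 2
  atom 16: C, bond orders sum to 2 (valence 4) → 2 H
  atom 17: N, bond orders sum to 1 (valence 3) → 2 H
Total hydrogens: 26.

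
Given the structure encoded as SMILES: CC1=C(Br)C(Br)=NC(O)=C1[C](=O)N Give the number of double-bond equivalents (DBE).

Degree of unsaturation = (number of rings) + (number of π bonds).
Ring closures in the SMILES: 1.
π bonds: 4 double bonds (each 1 DoU) → 4 DoU from unsaturation.
Total DoU = 1 + 4 = 5.

5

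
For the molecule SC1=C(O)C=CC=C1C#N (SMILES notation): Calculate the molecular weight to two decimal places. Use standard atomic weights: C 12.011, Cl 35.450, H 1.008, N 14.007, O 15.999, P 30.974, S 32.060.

151.18 g/mol

First, the molecular formula is C7H5NOS (counting implicit H from valence).
  C: 7 × 12.011 = 84.077
  H: 5 × 1.008 = 5.040
  N: 1 × 14.007 = 14.007
  O: 1 × 15.999 = 15.999
  S: 1 × 32.060 = 32.060
Sum: 7×12.011 + 5×1.008 + 1×14.007 + 1×15.999 + 1×32.060 = 151.183 → 151.18 g/mol.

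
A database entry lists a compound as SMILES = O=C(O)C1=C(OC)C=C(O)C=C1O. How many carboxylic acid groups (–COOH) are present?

1

The carboxylic acid motif appears at heavy-atom position 2 in the SMILES.
Other groups present: 1 ether, 2 hydroxyl.
Carboxylic acid count: 1.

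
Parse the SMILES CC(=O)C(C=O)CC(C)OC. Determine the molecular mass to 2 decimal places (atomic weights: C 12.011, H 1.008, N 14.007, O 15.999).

158.20 g/mol

First, the molecular formula is C8H14O3 (counting implicit H from valence).
  C: 8 × 12.011 = 96.088
  H: 14 × 1.008 = 14.112
  O: 3 × 15.999 = 47.997
Sum: 8×12.011 + 14×1.008 + 3×15.999 = 158.197 → 158.20 g/mol.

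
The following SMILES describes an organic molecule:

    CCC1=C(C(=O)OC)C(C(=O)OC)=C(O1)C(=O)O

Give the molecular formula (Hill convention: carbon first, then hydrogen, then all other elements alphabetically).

C11H12O7

Walk through each heavy atom and fill implicit hydrogens from standard valence (C 4, N 3, O 2, S 2, halogen 1):
  atom 1: C, bond orders sum to 1 (valence 4) → 3 H
  atom 2: C, bond orders sum to 2 (valence 4) → 2 H
  atom 3: C, bond orders sum to 4 (valence 4) → 0 H
  atom 4: C, bond orders sum to 4 (valence 4) → 0 H
  atom 5: C, bond orders sum to 4 (valence 4) → 0 H
  atom 6: O, bond orders sum to 2 (valence 2) → 0 H
  atom 7: O, bond orders sum to 2 (valence 2) → 0 H
  atom 8: C, bond orders sum to 1 (valence 4) → 3 H
  atom 9: C, bond orders sum to 4 (valence 4) → 0 H
  atom 10: C, bond orders sum to 4 (valence 4) → 0 H
  atom 11: O, bond orders sum to 2 (valence 2) → 0 H
  atom 12: O, bond orders sum to 2 (valence 2) → 0 H
  atom 13: C, bond orders sum to 1 (valence 4) → 3 H
  atom 14: C, bond orders sum to 4 (valence 4) → 0 H
  atom 15: O, bond orders sum to 2 (valence 2) → 0 H
  atom 16: C, bond orders sum to 4 (valence 4) → 0 H
  atom 17: O, bond orders sum to 2 (valence 2) → 0 H
  atom 18: O, bond orders sum to 1 (valence 2) → 1 H
Totals → C:11, H:12, O:7.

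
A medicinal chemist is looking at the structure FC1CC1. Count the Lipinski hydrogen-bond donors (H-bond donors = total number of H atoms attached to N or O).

Donors: find every N or O and count the H atoms it carries.
  (no N or O atoms present)
Lipinski HBD = 0.

0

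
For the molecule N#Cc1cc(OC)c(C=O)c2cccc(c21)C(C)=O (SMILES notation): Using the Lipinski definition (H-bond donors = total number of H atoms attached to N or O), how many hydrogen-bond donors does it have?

0

Donors: find every N or O and count the H atoms it carries.
  atom 1 (N): bond orders sum to 3 → 0 H
  atom 6 (O): bond orders sum to 2 → 0 H
  atom 10 (O): bond orders sum to 2 → 0 H
  atom 19 (O): bond orders sum to 2 → 0 H
Lipinski HBD = 0.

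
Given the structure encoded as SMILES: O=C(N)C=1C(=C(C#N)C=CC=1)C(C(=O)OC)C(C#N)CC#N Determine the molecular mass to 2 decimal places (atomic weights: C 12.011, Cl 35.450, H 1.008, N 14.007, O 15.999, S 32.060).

First, the molecular formula is C15H12N4O3 (counting implicit H from valence).
  C: 15 × 12.011 = 180.165
  H: 12 × 1.008 = 12.096
  N: 4 × 14.007 = 56.028
  O: 3 × 15.999 = 47.997
Sum: 15×12.011 + 12×1.008 + 4×14.007 + 3×15.999 = 296.286 → 296.29 g/mol.

296.29 g/mol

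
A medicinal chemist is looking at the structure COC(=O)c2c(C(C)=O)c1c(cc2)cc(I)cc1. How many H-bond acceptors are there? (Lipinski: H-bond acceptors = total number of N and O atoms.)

3

N atoms: 0; O atoms: 3.
Lipinski HBA = 0 + 3 = 3.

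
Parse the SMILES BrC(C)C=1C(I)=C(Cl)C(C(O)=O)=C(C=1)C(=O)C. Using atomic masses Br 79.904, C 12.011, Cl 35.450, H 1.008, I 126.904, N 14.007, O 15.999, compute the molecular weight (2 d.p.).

431.45 g/mol

First, the molecular formula is C11H9BrClIO3 (counting implicit H from valence).
  Br: 1 × 79.904 = 79.904
  C: 11 × 12.011 = 132.121
  Cl: 1 × 35.450 = 35.450
  H: 9 × 1.008 = 9.072
  I: 1 × 126.904 = 126.904
  O: 3 × 15.999 = 47.997
Sum: 1×79.904 + 11×12.011 + 1×35.450 + 9×1.008 + 1×126.904 + 3×15.999 = 431.448 → 431.45 g/mol.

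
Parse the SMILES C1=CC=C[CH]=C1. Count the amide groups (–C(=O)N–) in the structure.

0

Scan the SMILES for the amide motif — none present.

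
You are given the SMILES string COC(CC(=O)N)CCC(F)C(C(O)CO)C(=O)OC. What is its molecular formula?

Walk through each heavy atom and fill implicit hydrogens from standard valence (C 4, N 3, O 2, S 2, halogen 1):
  atom 1: C, bond orders sum to 1 (valence 4) → 3 H
  atom 2: O, bond orders sum to 2 (valence 2) → 0 H
  atom 3: C, bond orders sum to 3 (valence 4) → 1 H
  atom 4: C, bond orders sum to 2 (valence 4) → 2 H
  atom 5: C, bond orders sum to 4 (valence 4) → 0 H
  atom 6: O, bond orders sum to 2 (valence 2) → 0 H
  atom 7: N, bond orders sum to 1 (valence 3) → 2 H
  atom 8: C, bond orders sum to 2 (valence 4) → 2 H
  atom 9: C, bond orders sum to 2 (valence 4) → 2 H
  atom 10: C, bond orders sum to 3 (valence 4) → 1 H
  atom 11: F (halogen, monovalent) → 0 H
  atom 12: C, bond orders sum to 3 (valence 4) → 1 H
  atom 13: C, bond orders sum to 3 (valence 4) → 1 H
  atom 14: O, bond orders sum to 1 (valence 2) → 1 H
  atom 15: C, bond orders sum to 2 (valence 4) → 2 H
  atom 16: O, bond orders sum to 1 (valence 2) → 1 H
  atom 17: C, bond orders sum to 4 (valence 4) → 0 H
  atom 18: O, bond orders sum to 2 (valence 2) → 0 H
  atom 19: O, bond orders sum to 2 (valence 2) → 0 H
  atom 20: C, bond orders sum to 1 (valence 4) → 3 H
Totals → C:12, H:22, F:1, N:1, O:6.

C12H22FNO6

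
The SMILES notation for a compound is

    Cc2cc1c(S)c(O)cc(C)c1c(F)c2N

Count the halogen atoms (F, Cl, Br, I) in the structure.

1

Halogen atoms appear at heavy-atom position 14 (1×F).
Other groups present: 1 hydroxyl, 1 primary amine, 1 thiol.
Halogen count: 1.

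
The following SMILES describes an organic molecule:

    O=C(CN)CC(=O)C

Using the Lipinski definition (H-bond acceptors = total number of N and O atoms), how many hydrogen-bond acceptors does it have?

3

N atoms: 1; O atoms: 2.
Lipinski HBA = 1 + 2 = 3.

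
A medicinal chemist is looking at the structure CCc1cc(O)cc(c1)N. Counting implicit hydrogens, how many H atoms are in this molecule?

11

Walk through each heavy atom and fill implicit hydrogens from standard valence (C 4, N 3, O 2, S 2, halogen 1); for lowercase aromatic atoms, an aromatic c carries 1 H when it has two neighbours and 0 H with three, and aromatic n carries 0 H:
  atom 1: C, bond orders sum to 1 (valence 4) → 3 H
  atom 2: C, bond orders sum to 2 (valence 4) → 2 H
  atom 3: aromatic c, 3 neighbours → 0 H
  atom 4: aromatic c, 2 neighbours → 1 H
  atom 5: aromatic c, 3 neighbours → 0 H
  atom 6: O, bond orders sum to 1 (valence 2) → 1 H
  atom 7: aromatic c, 2 neighbours → 1 H
  atom 8: aromatic c, 3 neighbours → 0 H
  atom 9: aromatic c, 2 neighbours → 1 H
  atom 10: N, bond orders sum to 1 (valence 3) → 2 H
Total hydrogens: 11.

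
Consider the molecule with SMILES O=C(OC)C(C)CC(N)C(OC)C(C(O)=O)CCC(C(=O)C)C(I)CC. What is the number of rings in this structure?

In SMILES, each pair of matching ring-closure digits denotes one ring-closing bond; the number of such bonds equals the number of independent rings.
Ring-closure bonds here: 0.

0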